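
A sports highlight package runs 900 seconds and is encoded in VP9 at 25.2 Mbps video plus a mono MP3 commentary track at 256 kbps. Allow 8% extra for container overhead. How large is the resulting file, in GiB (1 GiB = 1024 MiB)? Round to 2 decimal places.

Audio: 256 kbps = 0.256 Mbps.
Total bitrate: 25.2 + 0.256 = 25.456 Mbps.
Stream data: 25.456 Mbps × 900 s = 22910.4 Mb.
With 8% container overhead: ×1.08.
24,743 Mb = 3,092,904,000 bytes ÷ 1,073,741,824 = 2.880 GiB.

2.88 GiB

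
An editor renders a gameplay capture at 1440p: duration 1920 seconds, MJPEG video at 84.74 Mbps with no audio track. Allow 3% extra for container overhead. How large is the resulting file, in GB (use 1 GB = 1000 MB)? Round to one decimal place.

Total bitrate: 84.74 Mbps.
Stream data: 84.740 Mbps × 1920 s = 162700.8 Mb.
With 3% container overhead: ×1.03.
167,582 Mb ÷ 8 = 20,948 MB → 20.95 GB.

20.9 GB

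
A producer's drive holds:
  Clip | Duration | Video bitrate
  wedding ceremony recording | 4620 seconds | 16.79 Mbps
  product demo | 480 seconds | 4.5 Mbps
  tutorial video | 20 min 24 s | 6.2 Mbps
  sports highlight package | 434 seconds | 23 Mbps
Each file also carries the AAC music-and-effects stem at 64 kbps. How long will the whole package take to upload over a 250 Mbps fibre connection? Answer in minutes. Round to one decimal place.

6.5 minutes

Audio: 64 kbps = 0.064 Mbps.
wedding ceremony recording: 16.854 Mbps × 4620 s = 77865.5 Mb
product demo: 4.564 Mbps × 480 s = 2190.7 Mb
tutorial video: 6.264 Mbps × 1224 s = 7667.1 Mb
sports highlight package: 23.064 Mbps × 434 s = 10009.8 Mb
Total: 97733.1 Mb = 12216.6 MB.
At 250 Mbps: 97733.1 / 250 = 391 s ≈ 6.52 minutes.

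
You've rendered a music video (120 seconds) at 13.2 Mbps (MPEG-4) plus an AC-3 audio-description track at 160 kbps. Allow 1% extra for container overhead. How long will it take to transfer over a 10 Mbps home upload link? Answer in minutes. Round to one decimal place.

2.7 minutes

Audio: 160 kbps = 0.160 Mbps.
Total bitrate: 13.360 Mbps.
File: 13.360 Mbps × 120 s = 1603.2 Mb.
With 1% container overhead: ×1.01. → 1619.2 Mb.
At 10 Mbps: 1619.2 / 10 = 161.9 s ≈ 2.7 minutes.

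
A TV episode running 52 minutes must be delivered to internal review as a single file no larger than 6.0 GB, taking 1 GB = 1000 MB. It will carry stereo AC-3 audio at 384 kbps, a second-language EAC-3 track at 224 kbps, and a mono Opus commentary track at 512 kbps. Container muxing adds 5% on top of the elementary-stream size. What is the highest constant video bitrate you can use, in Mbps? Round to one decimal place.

Budget: 6.0 GB = 48000.0 Mb.
Stream payload after overhead: 48000.0 / 1.05 = 45714.3 Mb.
52 min = 3120 s
Total bitrate budget: 45714.3 Mb / 3120 s = 14.652 Mbps.
Audio total: 384 + 224 + 512 = 1120 kbps = 1.120 Mbps.
Video: 14.652 − 1.120 = 13.532 Mbps.

13.5 Mbps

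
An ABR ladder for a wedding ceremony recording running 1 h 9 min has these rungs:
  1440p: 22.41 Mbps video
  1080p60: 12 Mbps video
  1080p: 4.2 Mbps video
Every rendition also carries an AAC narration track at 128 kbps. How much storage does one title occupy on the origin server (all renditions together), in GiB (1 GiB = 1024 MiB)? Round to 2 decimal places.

1 h 9 min = 69 min = 4140 s
Audio: 128 kbps = 0.128 Mbps.
Sum of rendition bitrates: (22.41+0.128) + (12+0.128) + (4.2+0.128) = 38.994 Mbps.
× 4140 s = 161,435 Mb = 20,179 MB = 18.79 GiB.

18.79 GiB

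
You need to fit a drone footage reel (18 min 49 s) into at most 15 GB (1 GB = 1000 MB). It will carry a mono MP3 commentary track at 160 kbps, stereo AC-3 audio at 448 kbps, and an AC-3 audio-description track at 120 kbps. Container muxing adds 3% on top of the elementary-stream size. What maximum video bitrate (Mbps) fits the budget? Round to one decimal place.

102.5 Mbps

Budget: 15 GB = 120000.0 Mb.
Stream payload after overhead: 120000.0 / 1.03 = 116504.9 Mb.
18 min 49 s = 1129 s
Total bitrate budget: 116504.9 Mb / 1129 s = 103.193 Mbps.
Audio total: 160 + 448 + 120 = 728 kbps = 0.728 Mbps.
Video: 103.193 − 0.728 = 102.465 Mbps.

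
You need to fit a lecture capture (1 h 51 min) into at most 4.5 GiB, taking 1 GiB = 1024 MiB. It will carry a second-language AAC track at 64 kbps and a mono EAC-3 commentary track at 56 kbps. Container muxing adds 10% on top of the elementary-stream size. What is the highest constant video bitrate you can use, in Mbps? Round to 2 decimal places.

Budget: 4.5 GiB = 38654.7 Mb.
Stream payload after overhead: 38654.7 / 1.10 = 35140.6 Mb.
1 h 51 min = 111 min = 6660 s
Total bitrate budget: 35140.6 Mb / 6660 s = 5.276 Mbps.
Audio total: 64 + 56 = 120 kbps = 0.120 Mbps.
Video: 5.276 − 0.120 = 5.156 Mbps.

5.16 Mbps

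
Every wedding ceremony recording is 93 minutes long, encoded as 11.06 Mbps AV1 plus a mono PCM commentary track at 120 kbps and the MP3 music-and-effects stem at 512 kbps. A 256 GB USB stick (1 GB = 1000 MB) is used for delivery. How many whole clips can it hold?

93 min = 5580 s
Audio total: 120 + 512 = 632 kbps = 0.632 Mbps.
Total bitrate: 11.692 Mbps.
Per item: 11.692 Mbps × 5580 s = 65,241 Mb = 8,155 MB.
Capacity: 256 GB = 2,048,000 Mb; 31.39 items → 31 complete.

31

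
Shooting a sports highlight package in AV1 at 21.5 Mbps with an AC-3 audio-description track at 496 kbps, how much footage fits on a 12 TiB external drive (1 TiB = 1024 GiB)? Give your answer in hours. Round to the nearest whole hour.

1333 hours

Audio: 496 kbps = 0.496 Mbps.
Total bitrate: 21.5 + 0.496 = 21.996 Mbps.
Capacity: 12 TiB = 105,553,116 Mb.
Recording time: 105,553,116 / 21.996 = 4,798,741 s ≈ 1,333 hours.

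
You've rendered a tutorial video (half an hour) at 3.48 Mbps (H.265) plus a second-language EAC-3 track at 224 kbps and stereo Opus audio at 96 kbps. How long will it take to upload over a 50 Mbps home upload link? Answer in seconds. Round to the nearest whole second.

30 min = 1800 s
Audio total: 224 + 96 = 320 kbps = 0.320 Mbps.
Total bitrate: 3.800 Mbps.
File: 3.800 Mbps × 1800 s = 6840.0 Mb.
At 50 Mbps: 6840.0 / 50 = 136.8 s ≈ 137 seconds.

137 seconds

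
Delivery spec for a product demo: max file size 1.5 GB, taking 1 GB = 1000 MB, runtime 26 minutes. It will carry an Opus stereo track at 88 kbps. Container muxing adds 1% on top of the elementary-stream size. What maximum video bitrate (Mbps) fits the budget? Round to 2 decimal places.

7.53 Mbps

Budget: 1.5 GB = 12000.0 Mb.
Stream payload after overhead: 12000.0 / 1.01 = 11881.2 Mb.
26 min = 1560 s
Total bitrate budget: 11881.2 Mb / 1560 s = 7.616 Mbps.
Audio: 88 kbps = 0.088 Mbps.
Video: 7.616 − 0.088 = 7.528 Mbps.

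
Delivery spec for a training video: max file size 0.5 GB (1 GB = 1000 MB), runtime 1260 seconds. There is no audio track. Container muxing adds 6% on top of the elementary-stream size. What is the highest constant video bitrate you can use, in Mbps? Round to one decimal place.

3.0 Mbps

Budget: 0.5 GB = 4000.0 Mb.
Stream payload after overhead: 4000.0 / 1.06 = 3773.6 Mb.
Total bitrate budget: 3773.6 Mb / 1260 s = 2.995 Mbps.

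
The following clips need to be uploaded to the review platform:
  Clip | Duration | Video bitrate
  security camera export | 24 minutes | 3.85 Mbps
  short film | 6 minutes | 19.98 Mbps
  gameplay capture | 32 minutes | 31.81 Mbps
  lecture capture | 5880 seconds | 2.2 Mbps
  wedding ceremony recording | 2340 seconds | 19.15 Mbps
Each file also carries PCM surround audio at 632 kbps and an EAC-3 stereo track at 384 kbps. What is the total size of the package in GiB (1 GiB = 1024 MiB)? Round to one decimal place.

Audio total: 632 + 384 = 1016 kbps = 1.016 Mbps.
security camera export: 4.866 Mbps × 1440 s = 7007.0 Mb
short film: 20.996 Mbps × 360 s = 7558.6 Mb
gameplay capture: 32.826 Mbps × 1920 s = 63025.9 Mb
lecture capture: 3.216 Mbps × 5880 s = 18910.1 Mb
wedding ceremony recording: 20.166 Mbps × 2340 s = 47188.4 Mb
Total: 143690.0 Mb = 17961.3 MB.
= 16.73 GiB.

16.7 GiB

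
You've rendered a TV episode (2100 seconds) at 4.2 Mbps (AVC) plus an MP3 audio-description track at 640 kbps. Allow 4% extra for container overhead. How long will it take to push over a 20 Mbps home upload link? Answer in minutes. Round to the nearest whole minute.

Audio: 640 kbps = 0.640 Mbps.
Total bitrate: 4.840 Mbps.
File: 4.840 Mbps × 2100 s = 10164.0 Mb.
With 4% container overhead: ×1.04. → 10570.6 Mb.
At 20 Mbps: 10570.6 / 20 = 528.5 s ≈ 8.81 minutes.

9 minutes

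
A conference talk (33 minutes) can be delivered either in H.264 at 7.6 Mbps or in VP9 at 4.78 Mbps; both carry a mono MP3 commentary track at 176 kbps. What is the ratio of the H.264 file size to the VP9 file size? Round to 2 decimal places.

1.57

33 min = 1980 s
Audio: 176 kbps = 0.176 Mbps.
H.264: 7.776 Mbps × 1980 s = 15396.5 Mb = 1.925 GB.
VP9: 4.956 Mbps × 1980 s = 9812.9 Mb = 1.227 GB.
Ratio: 1.925 / 1.227 = 1.569.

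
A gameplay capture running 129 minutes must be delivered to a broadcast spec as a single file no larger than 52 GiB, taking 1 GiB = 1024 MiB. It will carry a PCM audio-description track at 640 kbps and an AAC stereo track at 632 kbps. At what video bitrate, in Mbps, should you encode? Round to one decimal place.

56.4 Mbps

Budget: 52 GiB = 446676.6 Mb.
129 min = 7740 s
Total bitrate budget: 446676.6 Mb / 7740 s = 57.710 Mbps.
Audio total: 640 + 632 = 1272 kbps = 1.272 Mbps.
Video: 57.710 − 1.272 = 56.438 Mbps.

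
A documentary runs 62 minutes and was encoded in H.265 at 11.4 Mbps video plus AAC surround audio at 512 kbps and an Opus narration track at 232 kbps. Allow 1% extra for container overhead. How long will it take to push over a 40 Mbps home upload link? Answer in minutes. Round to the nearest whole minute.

62 min = 3720 s
Audio total: 512 + 232 = 744 kbps = 0.744 Mbps.
Total bitrate: 12.144 Mbps.
File: 12.144 Mbps × 3720 s = 45175.7 Mb.
With 1% container overhead: ×1.01. → 45627.4 Mb.
At 40 Mbps: 45627.4 / 40 = 1140.7 s ≈ 19 minutes.

19 minutes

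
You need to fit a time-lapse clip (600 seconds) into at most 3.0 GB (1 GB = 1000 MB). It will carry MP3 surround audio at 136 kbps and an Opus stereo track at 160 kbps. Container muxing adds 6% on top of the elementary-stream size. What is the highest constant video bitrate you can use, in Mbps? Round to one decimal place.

Budget: 3.0 GB = 24000.0 Mb.
Stream payload after overhead: 24000.0 / 1.06 = 22641.5 Mb.
Total bitrate budget: 22641.5 Mb / 600 s = 37.736 Mbps.
Audio total: 136 + 160 = 296 kbps = 0.296 Mbps.
Video: 37.736 − 0.296 = 37.440 Mbps.

37.4 Mbps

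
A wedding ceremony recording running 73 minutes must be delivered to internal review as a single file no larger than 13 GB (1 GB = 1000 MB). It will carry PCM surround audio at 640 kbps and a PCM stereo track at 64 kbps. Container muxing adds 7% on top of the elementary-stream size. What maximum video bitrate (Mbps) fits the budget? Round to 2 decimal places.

21.49 Mbps

Budget: 13 GB = 104000.0 Mb.
Stream payload after overhead: 104000.0 / 1.07 = 97196.3 Mb.
73 min = 4380 s
Total bitrate budget: 97196.3 Mb / 4380 s = 22.191 Mbps.
Audio total: 640 + 64 = 704 kbps = 0.704 Mbps.
Video: 22.191 − 0.704 = 21.487 Mbps.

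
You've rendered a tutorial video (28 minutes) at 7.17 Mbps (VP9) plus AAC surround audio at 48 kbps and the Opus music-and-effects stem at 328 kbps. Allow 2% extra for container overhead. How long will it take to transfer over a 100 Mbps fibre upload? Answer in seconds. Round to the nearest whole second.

28 min = 1680 s
Audio total: 48 + 328 = 376 kbps = 0.376 Mbps.
Total bitrate: 7.546 Mbps.
File: 7.546 Mbps × 1680 s = 12677.3 Mb.
With 2% container overhead: ×1.02. → 12930.8 Mb.
At 100 Mbps: 12930.8 / 100 = 129.3 s ≈ 129 seconds.

129 seconds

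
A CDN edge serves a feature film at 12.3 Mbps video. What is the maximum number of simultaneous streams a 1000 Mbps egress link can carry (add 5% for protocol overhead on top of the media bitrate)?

77

On the wire with 5% overhead: 12.915 Mbps.
1000 Mbps = 1,000 Mbps; 1,000 / 12.915 = 77.43 → 77 viewers.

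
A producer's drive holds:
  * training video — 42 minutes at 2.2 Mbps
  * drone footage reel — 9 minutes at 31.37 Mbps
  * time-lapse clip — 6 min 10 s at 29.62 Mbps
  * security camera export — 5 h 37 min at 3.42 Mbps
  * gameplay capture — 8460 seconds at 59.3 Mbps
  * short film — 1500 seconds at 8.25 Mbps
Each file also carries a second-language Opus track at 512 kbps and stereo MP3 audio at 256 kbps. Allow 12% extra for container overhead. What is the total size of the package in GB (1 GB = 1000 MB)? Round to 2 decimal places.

Audio total: 512 + 256 = 768 kbps = 0.768 Mbps.
training video: 2.968 Mbps × 2520 s × 1.12 = 8376.9 Mb
drone footage reel: 32.138 Mbps × 540 s × 1.12 = 19437.1 Mb
time-lapse clip: 30.388 Mbps × 370 s × 1.12 = 12592.8 Mb
security camera export: 4.188 Mbps × 20220 s × 1.12 = 94843.1 Mb
gameplay capture: 60.068 Mbps × 8460 s × 1.12 = 569156.3 Mb
short film: 9.018 Mbps × 1500 s × 1.12 = 15150.2 Mb
Total: 719556.4 Mb = 89944.6 MB.
= 89.94 GB.

89.94 GB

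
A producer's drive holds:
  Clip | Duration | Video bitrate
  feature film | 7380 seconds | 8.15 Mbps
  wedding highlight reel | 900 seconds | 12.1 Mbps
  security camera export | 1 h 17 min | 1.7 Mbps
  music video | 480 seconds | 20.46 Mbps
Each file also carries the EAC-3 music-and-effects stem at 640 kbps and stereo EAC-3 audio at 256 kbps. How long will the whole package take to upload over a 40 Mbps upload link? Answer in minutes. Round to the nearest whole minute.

Audio total: 640 + 256 = 896 kbps = 0.896 Mbps.
feature film: 9.046 Mbps × 7380 s = 66759.5 Mb
wedding highlight reel: 12.996 Mbps × 900 s = 11696.4 Mb
security camera export: 2.596 Mbps × 4620 s = 11993.5 Mb
music video: 21.356 Mbps × 480 s = 10250.9 Mb
Total: 100700.3 Mb = 12587.5 MB.
At 40 Mbps: 100700.3 / 40 = 2518 s ≈ 42 minutes.

42 minutes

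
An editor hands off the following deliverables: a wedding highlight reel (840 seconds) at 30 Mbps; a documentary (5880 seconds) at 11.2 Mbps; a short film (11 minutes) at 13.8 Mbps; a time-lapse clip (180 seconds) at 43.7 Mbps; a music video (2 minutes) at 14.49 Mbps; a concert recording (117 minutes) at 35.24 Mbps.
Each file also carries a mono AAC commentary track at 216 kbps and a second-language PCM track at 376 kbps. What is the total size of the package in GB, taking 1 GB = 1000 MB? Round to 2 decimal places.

Audio total: 216 + 376 = 592 kbps = 0.592 Mbps.
wedding highlight reel: 30.592 Mbps × 840 s = 25697.3 Mb
documentary: 11.792 Mbps × 5880 s = 69337.0 Mb
short film: 14.392 Mbps × 660 s = 9498.7 Mb
time-lapse clip: 44.292 Mbps × 180 s = 7972.6 Mb
music video: 15.082 Mbps × 120 s = 1809.8 Mb
concert recording: 35.832 Mbps × 7020 s = 251540.6 Mb
Total: 365856.0 Mb = 45732.0 MB.
= 45.73 GB.

45.73 GB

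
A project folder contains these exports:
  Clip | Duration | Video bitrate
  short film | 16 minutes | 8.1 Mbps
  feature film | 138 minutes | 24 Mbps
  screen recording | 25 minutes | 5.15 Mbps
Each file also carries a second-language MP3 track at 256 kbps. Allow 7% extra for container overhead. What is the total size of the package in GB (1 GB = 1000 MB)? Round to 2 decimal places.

Audio: 256 kbps = 0.256 Mbps.
short film: 8.356 Mbps × 960 s × 1.07 = 8583.3 Mb
feature film: 24.256 Mbps × 8280 s × 1.07 = 214898.5 Mb
screen recording: 5.406 Mbps × 1500 s × 1.07 = 8676.6 Mb
Total: 232158.4 Mb = 29019.8 MB.
= 29.02 GB.

29.02 GB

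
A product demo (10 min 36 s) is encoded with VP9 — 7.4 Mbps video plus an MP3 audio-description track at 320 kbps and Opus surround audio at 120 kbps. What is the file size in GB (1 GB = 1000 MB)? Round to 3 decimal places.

10 min 36 s = 636 s
Audio total: 320 + 120 = 440 kbps = 0.440 Mbps.
Total bitrate: 7.4 + 0.440 = 7.840 Mbps.
Stream data: 7.840 Mbps × 636 s = 4986.2 Mb.
4,986 Mb ÷ 8 = 623.3 MB → 0.6233 GB.

0.623 GB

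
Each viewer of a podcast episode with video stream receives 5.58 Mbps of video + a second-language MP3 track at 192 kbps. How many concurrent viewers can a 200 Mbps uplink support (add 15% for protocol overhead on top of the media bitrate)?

Audio: 192 kbps = 0.192 Mbps.
Per-viewer media rate: 5.772 Mbps.
On the wire with 15% overhead: 6.638 Mbps.
200 Mbps = 200.0 Mbps; 200.0 / 6.638 = 30.13 → 30 viewers.

30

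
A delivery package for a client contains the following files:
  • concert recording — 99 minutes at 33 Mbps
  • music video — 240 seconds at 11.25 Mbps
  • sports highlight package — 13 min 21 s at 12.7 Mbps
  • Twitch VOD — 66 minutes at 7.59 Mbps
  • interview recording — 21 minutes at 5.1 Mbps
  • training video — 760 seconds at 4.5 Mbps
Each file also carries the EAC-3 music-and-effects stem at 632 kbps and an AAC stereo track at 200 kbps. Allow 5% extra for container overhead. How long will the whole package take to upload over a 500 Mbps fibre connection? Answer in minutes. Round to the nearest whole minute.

Audio total: 632 + 200 = 832 kbps = 0.832 Mbps.
concert recording: 33.832 Mbps × 5940 s × 1.05 = 211010.2 Mb
music video: 12.082 Mbps × 240 s × 1.05 = 3044.7 Mb
sports highlight package: 13.532 Mbps × 801 s × 1.05 = 11381.1 Mb
Twitch VOD: 8.422 Mbps × 3960 s × 1.05 = 35018.7 Mb
interview recording: 5.932 Mbps × 1260 s × 1.05 = 7848.0 Mb
training video: 5.332 Mbps × 760 s × 1.05 = 4254.9 Mb
Total: 272557.6 Mb = 34069.7 MB.
At 500 Mbps: 272557.6 / 500 = 545 s ≈ 9.09 minutes.

9 minutes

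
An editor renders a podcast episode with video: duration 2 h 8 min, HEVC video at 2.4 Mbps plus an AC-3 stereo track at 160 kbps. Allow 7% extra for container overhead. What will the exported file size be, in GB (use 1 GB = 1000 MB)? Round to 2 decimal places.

2.63 GB

2 h 8 min = 128 min = 7680 s
Audio: 160 kbps = 0.160 Mbps.
Total bitrate: 2.4 + 0.160 = 2.560 Mbps.
Stream data: 2.560 Mbps × 7680 s = 19660.8 Mb.
With 7% container overhead: ×1.07.
21,037 Mb ÷ 8 = 2,630 MB → 2.630 GB.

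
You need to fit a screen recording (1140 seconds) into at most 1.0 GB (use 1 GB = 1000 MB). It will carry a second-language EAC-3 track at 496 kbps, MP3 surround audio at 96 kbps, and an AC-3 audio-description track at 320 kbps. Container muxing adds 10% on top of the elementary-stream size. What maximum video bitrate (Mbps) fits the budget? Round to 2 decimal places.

5.47 Mbps

Budget: 1.0 GB = 8000.0 Mb.
Stream payload after overhead: 8000.0 / 1.10 = 7272.7 Mb.
Total bitrate budget: 7272.7 Mb / 1140 s = 6.380 Mbps.
Audio total: 496 + 96 + 320 = 912 kbps = 0.912 Mbps.
Video: 6.380 − 0.912 = 5.468 Mbps.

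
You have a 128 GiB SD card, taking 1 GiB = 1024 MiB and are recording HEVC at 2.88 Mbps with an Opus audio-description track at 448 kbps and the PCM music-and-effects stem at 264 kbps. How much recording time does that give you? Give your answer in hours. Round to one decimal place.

85.0 hours

Audio total: 448 + 264 = 712 kbps = 0.712 Mbps.
Total bitrate: 2.88 + 0.712 = 3.592 Mbps.
Capacity: 128 GiB = 1,099,512 Mb.
Recording time: 1,099,512 / 3.592 = 306,100 s ≈ 85.0 hours.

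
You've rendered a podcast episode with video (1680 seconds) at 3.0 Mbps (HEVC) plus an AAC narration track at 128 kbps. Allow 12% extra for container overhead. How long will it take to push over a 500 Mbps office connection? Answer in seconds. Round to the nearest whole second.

12 seconds

Audio: 128 kbps = 0.128 Mbps.
Total bitrate: 3.128 Mbps.
File: 3.128 Mbps × 1680 s = 5255.0 Mb.
With 12% container overhead: ×1.12. → 5885.6 Mb.
At 500 Mbps: 5885.6 / 500 = 11.8 s ≈ 11.8 seconds.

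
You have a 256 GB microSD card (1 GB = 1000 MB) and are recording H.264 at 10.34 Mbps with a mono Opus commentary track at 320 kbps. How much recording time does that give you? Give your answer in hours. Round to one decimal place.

53.4 hours

Audio: 320 kbps = 0.320 Mbps.
Total bitrate: 10.34 + 0.320 = 10.660 Mbps.
Capacity: 256 GB = 2,048,000 Mb.
Recording time: 2,048,000 / 10.660 = 192,120 s ≈ 53.4 hours.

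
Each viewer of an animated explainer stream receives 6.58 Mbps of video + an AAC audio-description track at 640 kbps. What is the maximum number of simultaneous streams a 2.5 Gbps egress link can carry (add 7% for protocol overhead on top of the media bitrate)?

323

Audio: 640 kbps = 0.640 Mbps.
Per-viewer media rate: 7.220 Mbps.
On the wire with 7% overhead: 7.725 Mbps.
2.5 Gbps = 2,500 Mbps; 2,500 / 7.725 = 323.61 → 323 viewers.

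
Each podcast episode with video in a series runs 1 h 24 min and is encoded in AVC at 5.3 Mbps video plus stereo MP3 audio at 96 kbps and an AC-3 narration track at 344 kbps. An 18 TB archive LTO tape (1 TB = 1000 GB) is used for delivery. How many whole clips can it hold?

4977

1 h 24 min = 84 min = 5040 s
Audio total: 96 + 344 = 440 kbps = 0.440 Mbps.
Total bitrate: 5.740 Mbps.
Per item: 5.740 Mbps × 5040 s = 28,930 Mb = 3,616 MB.
Capacity: 18 TB = 144,000,000 Mb; 4977.60 items → 4977 complete.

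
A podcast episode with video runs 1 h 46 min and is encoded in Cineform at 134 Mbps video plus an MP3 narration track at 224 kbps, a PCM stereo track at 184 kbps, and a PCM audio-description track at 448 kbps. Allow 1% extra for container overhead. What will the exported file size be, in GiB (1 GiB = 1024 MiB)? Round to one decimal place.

1 h 46 min = 106 min = 6360 s
Audio total: 224 + 184 + 448 = 856 kbps = 0.856 Mbps.
Total bitrate: 134 + 0.856 = 134.856 Mbps.
Stream data: 134.856 Mbps × 6360 s = 857684.2 Mb.
With 1% container overhead: ×1.01.
866,261 Mb = 108,282,625,200 bytes ÷ 1,073,741,824 = 100.8 GiB.

100.8 GiB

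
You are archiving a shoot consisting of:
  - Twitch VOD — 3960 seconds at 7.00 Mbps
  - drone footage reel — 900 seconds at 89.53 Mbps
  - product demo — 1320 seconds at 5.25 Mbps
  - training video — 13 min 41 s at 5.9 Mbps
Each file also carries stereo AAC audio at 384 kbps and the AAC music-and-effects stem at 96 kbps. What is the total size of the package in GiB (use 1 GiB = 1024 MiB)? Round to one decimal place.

Audio total: 384 + 96 = 480 kbps = 0.480 Mbps.
Twitch VOD: 7.480 Mbps × 3960 s = 29620.8 Mb
drone footage reel: 90.010 Mbps × 900 s = 81009.0 Mb
product demo: 5.730 Mbps × 1320 s = 7563.6 Mb
training video: 6.380 Mbps × 821 s = 5238.0 Mb
Total: 123431.4 Mb = 15428.9 MB.
= 14.37 GiB.

14.4 GiB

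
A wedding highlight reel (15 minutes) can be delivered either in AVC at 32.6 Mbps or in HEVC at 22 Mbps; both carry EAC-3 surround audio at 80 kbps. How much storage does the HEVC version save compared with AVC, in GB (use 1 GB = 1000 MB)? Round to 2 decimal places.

15 min = 900 s
Audio: 80 kbps = 0.080 Mbps.
AVC: 32.680 Mbps × 900 s = 29412.0 Mb = 3.676 GB.
HEVC: 22.080 Mbps × 900 s = 19872.0 Mb = 2.484 GB.
Saving: 3.676 − 2.484 = 1.192 GB.

1.19 GB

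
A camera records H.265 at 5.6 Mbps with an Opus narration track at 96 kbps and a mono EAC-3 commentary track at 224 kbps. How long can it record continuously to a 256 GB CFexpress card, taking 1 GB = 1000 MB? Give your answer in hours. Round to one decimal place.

96.1 hours

Audio total: 96 + 224 = 320 kbps = 0.320 Mbps.
Total bitrate: 5.6 + 0.320 = 5.920 Mbps.
Capacity: 256 GB = 2,048,000 Mb.
Recording time: 2,048,000 / 5.920 = 345,946 s ≈ 96.1 hours.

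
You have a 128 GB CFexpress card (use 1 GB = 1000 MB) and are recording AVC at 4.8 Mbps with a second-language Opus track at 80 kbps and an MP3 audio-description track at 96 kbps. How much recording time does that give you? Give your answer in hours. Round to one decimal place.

Audio total: 80 + 96 = 176 kbps = 0.176 Mbps.
Total bitrate: 4.8 + 0.176 = 4.976 Mbps.
Capacity: 128 GB = 1,024,000 Mb.
Recording time: 1,024,000 / 4.976 = 205,788 s ≈ 57.2 hours.

57.2 hours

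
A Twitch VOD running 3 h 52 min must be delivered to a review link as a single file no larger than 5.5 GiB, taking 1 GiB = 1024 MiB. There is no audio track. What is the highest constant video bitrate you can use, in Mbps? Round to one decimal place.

3.4 Mbps

Budget: 5.5 GiB = 47244.6 Mb.
3 h 52 min = 232 min = 13920 s
Total bitrate budget: 47244.6 Mb / 13920 s = 3.394 Mbps.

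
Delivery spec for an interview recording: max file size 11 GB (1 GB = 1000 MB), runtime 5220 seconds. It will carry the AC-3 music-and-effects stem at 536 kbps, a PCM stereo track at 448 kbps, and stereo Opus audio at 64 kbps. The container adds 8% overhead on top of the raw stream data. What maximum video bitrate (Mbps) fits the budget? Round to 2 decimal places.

Budget: 11 GB = 88000.0 Mb.
Stream payload after overhead: 88000.0 / 1.08 = 81481.5 Mb.
Total bitrate budget: 81481.5 Mb / 5220 s = 15.609 Mbps.
Audio total: 536 + 448 + 64 = 1048 kbps = 1.048 Mbps.
Video: 15.609 − 1.048 = 14.561 Mbps.

14.56 Mbps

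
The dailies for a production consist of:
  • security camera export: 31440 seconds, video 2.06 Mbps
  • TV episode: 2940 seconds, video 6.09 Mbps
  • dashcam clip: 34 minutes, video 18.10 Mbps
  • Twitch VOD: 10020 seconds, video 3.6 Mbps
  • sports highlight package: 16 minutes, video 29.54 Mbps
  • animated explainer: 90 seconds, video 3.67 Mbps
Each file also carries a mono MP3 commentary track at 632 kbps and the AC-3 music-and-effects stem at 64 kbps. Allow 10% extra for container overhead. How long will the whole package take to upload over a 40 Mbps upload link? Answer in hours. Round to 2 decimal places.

Audio total: 632 + 64 = 696 kbps = 0.696 Mbps.
security camera export: 2.756 Mbps × 31440 s × 1.10 = 95313.5 Mb
TV episode: 6.786 Mbps × 2940 s × 1.10 = 21945.9 Mb
dashcam clip: 18.796 Mbps × 2040 s × 1.10 = 42178.2 Mb
Twitch VOD: 4.296 Mbps × 10020 s × 1.10 = 47350.5 Mb
sports highlight package: 30.236 Mbps × 960 s × 1.10 = 31929.2 Mb
animated explainer: 4.366 Mbps × 90 s × 1.10 = 432.2 Mb
Total: 239149.6 Mb = 29893.7 MB.
At 40 Mbps: 239149.6 / 40 = 5979 s ≈ 1.66 hours.

1.66 hours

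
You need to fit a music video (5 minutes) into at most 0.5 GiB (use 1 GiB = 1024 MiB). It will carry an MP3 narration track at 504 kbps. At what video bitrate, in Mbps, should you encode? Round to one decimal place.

Budget: 0.5 GiB = 4295.0 Mb.
5 min = 300 s
Total bitrate budget: 4295.0 Mb / 300 s = 14.317 Mbps.
Audio: 504 kbps = 0.504 Mbps.
Video: 14.317 − 0.504 = 13.813 Mbps.

13.8 Mbps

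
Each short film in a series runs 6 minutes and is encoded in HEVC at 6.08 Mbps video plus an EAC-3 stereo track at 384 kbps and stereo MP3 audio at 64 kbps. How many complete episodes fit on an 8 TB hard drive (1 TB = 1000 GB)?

27233

6 min = 360 s
Audio total: 384 + 64 = 448 kbps = 0.448 Mbps.
Total bitrate: 6.528 Mbps.
Per item: 6.528 Mbps × 360 s = 2,350 Mb = 293.8 MB.
Capacity: 8 TB = 64,000,000 Mb; 27233.12 items → 27233 complete.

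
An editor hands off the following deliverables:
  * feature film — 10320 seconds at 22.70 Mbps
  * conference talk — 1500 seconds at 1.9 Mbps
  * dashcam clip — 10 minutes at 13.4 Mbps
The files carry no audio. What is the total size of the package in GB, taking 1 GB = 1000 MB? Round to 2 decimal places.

feature film: 22.700 Mbps × 10320 s = 234264.0 Mb
conference talk: 1.900 Mbps × 1500 s = 2850.0 Mb
dashcam clip: 13.400 Mbps × 600 s = 8040.0 Mb
Total: 245154.0 Mb = 30644.2 MB.
= 30.64 GB.

30.64 GB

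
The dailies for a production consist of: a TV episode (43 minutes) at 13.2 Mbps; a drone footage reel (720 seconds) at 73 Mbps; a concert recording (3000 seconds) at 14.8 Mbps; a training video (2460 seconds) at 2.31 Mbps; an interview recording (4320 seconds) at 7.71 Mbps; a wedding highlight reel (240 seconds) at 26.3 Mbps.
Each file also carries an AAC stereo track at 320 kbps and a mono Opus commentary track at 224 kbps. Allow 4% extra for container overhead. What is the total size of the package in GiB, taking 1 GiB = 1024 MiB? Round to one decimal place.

22.2 GiB

Audio total: 320 + 224 = 544 kbps = 0.544 Mbps.
TV episode: 13.744 Mbps × 2580 s × 1.04 = 36877.9 Mb
drone footage reel: 73.544 Mbps × 720 s × 1.04 = 55069.7 Mb
concert recording: 15.344 Mbps × 3000 s × 1.04 = 47873.3 Mb
training video: 2.854 Mbps × 2460 s × 1.04 = 7301.7 Mb
interview recording: 8.254 Mbps × 4320 s × 1.04 = 37083.6 Mb
wedding highlight reel: 26.844 Mbps × 240 s × 1.04 = 6700.3 Mb
Total: 190906.4 Mb = 23863.3 MB.
= 22.22 GiB.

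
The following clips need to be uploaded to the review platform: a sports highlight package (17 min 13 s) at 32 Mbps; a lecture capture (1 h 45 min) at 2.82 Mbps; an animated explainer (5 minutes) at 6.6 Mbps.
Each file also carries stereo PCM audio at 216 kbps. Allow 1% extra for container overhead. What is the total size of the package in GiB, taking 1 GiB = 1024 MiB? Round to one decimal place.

6.4 GiB

Audio: 216 kbps = 0.216 Mbps.
sports highlight package: 32.216 Mbps × 1033 s × 1.01 = 33611.9 Mb
lecture capture: 3.036 Mbps × 6300 s × 1.01 = 19318.1 Mb
animated explainer: 6.816 Mbps × 300 s × 1.01 = 2065.2 Mb
Total: 54995.2 Mb = 6874.4 MB.
= 6.402 GiB.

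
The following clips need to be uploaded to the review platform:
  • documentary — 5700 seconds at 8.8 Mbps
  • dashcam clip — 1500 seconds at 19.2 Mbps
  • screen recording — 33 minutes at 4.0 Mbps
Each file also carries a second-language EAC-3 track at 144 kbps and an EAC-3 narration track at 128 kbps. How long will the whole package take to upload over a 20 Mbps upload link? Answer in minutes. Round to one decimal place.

Audio total: 144 + 128 = 272 kbps = 0.272 Mbps.
documentary: 9.072 Mbps × 5700 s = 51710.4 Mb
dashcam clip: 19.472 Mbps × 1500 s = 29208.0 Mb
screen recording: 4.272 Mbps × 1980 s = 8458.6 Mb
Total: 89377.0 Mb = 11172.1 MB.
At 20 Mbps: 89377.0 / 20 = 4469 s ≈ 74.5 minutes.

74.5 minutes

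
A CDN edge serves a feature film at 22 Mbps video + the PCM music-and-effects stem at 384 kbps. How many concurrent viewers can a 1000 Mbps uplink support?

Audio: 384 kbps = 0.384 Mbps.
Per-viewer media rate: 22.384 Mbps.
1000 Mbps = 1,000 Mbps; 1,000 / 22.384 = 44.67 → 44 viewers.

44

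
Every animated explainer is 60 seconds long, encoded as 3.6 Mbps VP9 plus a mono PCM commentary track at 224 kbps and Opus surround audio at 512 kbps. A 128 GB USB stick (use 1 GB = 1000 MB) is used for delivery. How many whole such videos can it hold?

Audio total: 224 + 512 = 736 kbps = 0.736 Mbps.
Total bitrate: 4.336 Mbps.
Per item: 4.336 Mbps × 60 s = 260.2 Mb = 32.52 MB.
Capacity: 128 GB = 1,024,000 Mb; 3936.04 items → 3936 complete.

3936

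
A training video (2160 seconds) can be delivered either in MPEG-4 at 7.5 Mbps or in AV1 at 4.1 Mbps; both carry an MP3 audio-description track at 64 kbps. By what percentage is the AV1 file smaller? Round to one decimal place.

Audio: 64 kbps = 0.064 Mbps.
MPEG-4: 7.564 Mbps × 2160 s = 16338.2 Mb = 2.042 GB.
AV1: 4.164 Mbps × 2160 s = 8994.2 Mb = 1.124 GB.
Reduction: (1 − 1.124/2.042) × 100 = 44.95%.

44.9%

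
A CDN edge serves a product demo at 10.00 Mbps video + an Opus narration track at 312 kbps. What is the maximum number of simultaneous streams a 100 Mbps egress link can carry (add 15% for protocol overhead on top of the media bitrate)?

8

Audio: 312 kbps = 0.312 Mbps.
Per-viewer media rate: 10.312 Mbps.
On the wire with 15% overhead: 11.859 Mbps.
100 Mbps = 100.0 Mbps; 100.0 / 11.859 = 8.43 → 8 viewers.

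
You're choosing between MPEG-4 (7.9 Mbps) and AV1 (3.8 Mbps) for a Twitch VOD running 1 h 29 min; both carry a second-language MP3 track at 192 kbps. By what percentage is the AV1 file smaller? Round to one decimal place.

1 h 29 min = 89 min = 5340 s
Audio: 192 kbps = 0.192 Mbps.
MPEG-4: 8.092 Mbps × 5340 s = 43211.3 Mb = 5.401 GB.
AV1: 3.992 Mbps × 5340 s = 21317.3 Mb = 2.665 GB.
Reduction: (1 − 2.665/5.401) × 100 = 50.67%.

50.7%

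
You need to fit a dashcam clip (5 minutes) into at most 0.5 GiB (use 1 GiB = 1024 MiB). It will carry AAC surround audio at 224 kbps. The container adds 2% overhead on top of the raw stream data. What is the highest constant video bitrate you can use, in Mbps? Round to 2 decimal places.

13.81 Mbps

Budget: 0.5 GiB = 4295.0 Mb.
Stream payload after overhead: 4295.0 / 1.02 = 4210.8 Mb.
5 min = 300 s
Total bitrate budget: 4210.8 Mb / 300 s = 14.036 Mbps.
Audio: 224 kbps = 0.224 Mbps.
Video: 14.036 − 0.224 = 13.812 Mbps.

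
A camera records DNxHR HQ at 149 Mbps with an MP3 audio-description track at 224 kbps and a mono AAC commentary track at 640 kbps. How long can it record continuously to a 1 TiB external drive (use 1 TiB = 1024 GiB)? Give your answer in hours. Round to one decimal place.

16.3 hours

Audio total: 224 + 640 = 864 kbps = 0.864 Mbps.
Total bitrate: 149 + 0.864 = 149.864 Mbps.
Capacity: 1 TiB = 8,796,093 Mb.
Recording time: 8,796,093 / 149.864 = 58,694 s ≈ 16.3 hours.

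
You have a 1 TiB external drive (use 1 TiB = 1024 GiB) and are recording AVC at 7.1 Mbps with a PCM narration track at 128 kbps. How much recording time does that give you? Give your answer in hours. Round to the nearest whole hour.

Audio: 128 kbps = 0.128 Mbps.
Total bitrate: 7.1 + 0.128 = 7.228 Mbps.
Capacity: 1 TiB = 8,796,093 Mb.
Recording time: 8,796,093 / 7.228 = 1,216,947 s ≈ 338 hours.

338 hours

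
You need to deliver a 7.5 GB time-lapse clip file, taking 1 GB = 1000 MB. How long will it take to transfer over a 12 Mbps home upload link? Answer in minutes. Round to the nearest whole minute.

83 minutes

File: 7.5 GB = 60000.0 Mb.
At 12 Mbps: 60000.0 / 12 = 5000.0 s ≈ 83.3 minutes.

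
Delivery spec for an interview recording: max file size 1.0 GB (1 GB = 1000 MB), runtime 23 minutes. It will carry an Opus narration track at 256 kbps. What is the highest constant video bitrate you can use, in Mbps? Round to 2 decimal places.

Budget: 1.0 GB = 8000.0 Mb.
23 min = 1380 s
Total bitrate budget: 8000.0 Mb / 1380 s = 5.797 Mbps.
Audio: 256 kbps = 0.256 Mbps.
Video: 5.797 − 0.256 = 5.541 Mbps.

5.54 Mbps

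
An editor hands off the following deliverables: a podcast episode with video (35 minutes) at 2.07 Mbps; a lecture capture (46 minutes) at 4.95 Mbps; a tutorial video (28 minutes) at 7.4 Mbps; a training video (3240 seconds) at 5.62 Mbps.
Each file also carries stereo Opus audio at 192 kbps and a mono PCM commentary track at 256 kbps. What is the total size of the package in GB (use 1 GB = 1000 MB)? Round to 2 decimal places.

6.63 GB

Audio total: 192 + 256 = 448 kbps = 0.448 Mbps.
podcast episode with video: 2.518 Mbps × 2100 s = 5287.8 Mb
lecture capture: 5.398 Mbps × 2760 s = 14898.5 Mb
tutorial video: 7.848 Mbps × 1680 s = 13184.6 Mb
training video: 6.068 Mbps × 3240 s = 19660.3 Mb
Total: 53031.2 Mb = 6628.9 MB.
= 6.629 GB.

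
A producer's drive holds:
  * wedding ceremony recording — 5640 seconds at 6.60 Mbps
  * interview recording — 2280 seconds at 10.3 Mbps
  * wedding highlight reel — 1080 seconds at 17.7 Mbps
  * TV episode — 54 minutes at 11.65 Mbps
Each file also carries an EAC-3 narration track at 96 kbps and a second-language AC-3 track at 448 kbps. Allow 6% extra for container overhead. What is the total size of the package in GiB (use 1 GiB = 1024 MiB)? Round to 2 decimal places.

Audio total: 96 + 448 = 544 kbps = 0.544 Mbps.
wedding ceremony recording: 7.144 Mbps × 5640 s × 1.06 = 42709.7 Mb
interview recording: 10.844 Mbps × 2280 s × 1.06 = 26207.8 Mb
wedding highlight reel: 18.244 Mbps × 1080 s × 1.06 = 20885.7 Mb
TV episode: 12.194 Mbps × 3240 s × 1.06 = 41879.1 Mb
Total: 131682.3 Mb = 16460.3 MB.
= 15.33 GiB.

15.33 GiB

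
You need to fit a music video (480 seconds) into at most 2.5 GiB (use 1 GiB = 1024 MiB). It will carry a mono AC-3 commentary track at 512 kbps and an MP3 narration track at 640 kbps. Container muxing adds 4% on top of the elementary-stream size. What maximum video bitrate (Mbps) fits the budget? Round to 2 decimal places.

Budget: 2.5 GiB = 21474.8 Mb.
Stream payload after overhead: 21474.8 / 1.04 = 20648.9 Mb.
Total bitrate budget: 20648.9 Mb / 480 s = 43.019 Mbps.
Audio total: 512 + 640 = 1152 kbps = 1.152 Mbps.
Video: 43.019 − 1.152 = 41.867 Mbps.

41.87 Mbps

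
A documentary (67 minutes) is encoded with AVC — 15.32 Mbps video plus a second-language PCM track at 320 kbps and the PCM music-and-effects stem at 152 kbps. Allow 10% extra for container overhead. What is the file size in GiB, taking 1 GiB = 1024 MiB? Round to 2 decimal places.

67 min = 4020 s
Audio total: 320 + 152 = 472 kbps = 0.472 Mbps.
Total bitrate: 15.32 + 0.472 = 15.792 Mbps.
Stream data: 15.792 Mbps × 4020 s = 63483.8 Mb.
With 10% container overhead: ×1.10.
69,832 Mb = 8,729,028,000 bytes ÷ 1,073,741,824 = 8.130 GiB.

8.13 GiB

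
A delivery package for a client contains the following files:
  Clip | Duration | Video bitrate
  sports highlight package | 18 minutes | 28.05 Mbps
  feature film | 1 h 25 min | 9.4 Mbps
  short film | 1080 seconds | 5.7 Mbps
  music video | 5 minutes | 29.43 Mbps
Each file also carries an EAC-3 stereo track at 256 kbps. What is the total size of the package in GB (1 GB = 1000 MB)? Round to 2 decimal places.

11.89 GB

Audio: 256 kbps = 0.256 Mbps.
sports highlight package: 28.306 Mbps × 1080 s = 30570.5 Mb
feature film: 9.656 Mbps × 5100 s = 49245.6 Mb
short film: 5.956 Mbps × 1080 s = 6432.5 Mb
music video: 29.686 Mbps × 300 s = 8905.8 Mb
Total: 95154.4 Mb = 11894.3 MB.
= 11.89 GB.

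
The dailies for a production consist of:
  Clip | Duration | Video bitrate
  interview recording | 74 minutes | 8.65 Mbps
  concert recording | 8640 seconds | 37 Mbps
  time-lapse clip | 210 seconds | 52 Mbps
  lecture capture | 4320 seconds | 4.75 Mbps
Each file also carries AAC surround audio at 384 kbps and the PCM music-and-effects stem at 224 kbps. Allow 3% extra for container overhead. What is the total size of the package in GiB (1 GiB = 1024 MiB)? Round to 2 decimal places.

47.99 GiB

Audio total: 384 + 224 = 608 kbps = 0.608 Mbps.
interview recording: 9.258 Mbps × 4440 s × 1.03 = 42338.7 Mb
concert recording: 37.608 Mbps × 8640 s × 1.03 = 334681.1 Mb
time-lapse clip: 52.608 Mbps × 210 s × 1.03 = 11379.1 Mb
lecture capture: 5.358 Mbps × 4320 s × 1.03 = 23841.0 Mb
Total: 412239.9 Mb = 51530.0 MB.
= 47.99 GiB.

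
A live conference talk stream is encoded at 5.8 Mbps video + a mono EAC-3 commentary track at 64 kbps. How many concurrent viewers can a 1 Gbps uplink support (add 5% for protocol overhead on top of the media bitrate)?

Audio: 64 kbps = 0.064 Mbps.
Per-viewer media rate: 5.864 Mbps.
On the wire with 5% overhead: 6.157 Mbps.
1 Gbps = 1,000 Mbps; 1,000 / 6.157 = 162.41 → 162 viewers.

162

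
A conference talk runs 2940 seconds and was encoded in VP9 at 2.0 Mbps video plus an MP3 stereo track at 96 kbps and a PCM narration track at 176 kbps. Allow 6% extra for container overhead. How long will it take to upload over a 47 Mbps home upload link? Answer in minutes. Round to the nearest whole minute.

3 minutes

Audio total: 96 + 176 = 272 kbps = 0.272 Mbps.
Total bitrate: 2.272 Mbps.
File: 2.272 Mbps × 2940 s = 6679.7 Mb.
With 6% container overhead: ×1.06. → 7080.5 Mb.
At 47 Mbps: 7080.5 / 47 = 150.6 s ≈ 2.51 minutes.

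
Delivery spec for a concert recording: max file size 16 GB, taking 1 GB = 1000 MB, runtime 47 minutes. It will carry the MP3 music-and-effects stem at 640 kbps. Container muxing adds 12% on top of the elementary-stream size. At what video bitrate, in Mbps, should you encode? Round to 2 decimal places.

Budget: 16 GB = 128000.0 Mb.
Stream payload after overhead: 128000.0 / 1.12 = 114285.7 Mb.
47 min = 2820 s
Total bitrate budget: 114285.7 Mb / 2820 s = 40.527 Mbps.
Audio: 640 kbps = 0.640 Mbps.
Video: 40.527 − 0.640 = 39.887 Mbps.

39.89 Mbps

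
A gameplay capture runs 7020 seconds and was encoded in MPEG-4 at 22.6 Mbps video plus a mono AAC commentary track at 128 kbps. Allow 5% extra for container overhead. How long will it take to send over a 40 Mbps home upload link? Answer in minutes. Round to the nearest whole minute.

Audio: 128 kbps = 0.128 Mbps.
Total bitrate: 22.728 Mbps.
File: 22.728 Mbps × 7020 s = 159550.6 Mb.
With 5% container overhead: ×1.05. → 167528.1 Mb.
At 40 Mbps: 167528.1 / 40 = 4188.2 s ≈ 69.8 minutes.

70 minutes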